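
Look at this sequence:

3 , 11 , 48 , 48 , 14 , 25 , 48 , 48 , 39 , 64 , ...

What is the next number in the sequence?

Positions follow the repeating pattern AABB; grouping by letter gives 2 tracks.
Track A: 3, 11, 14, 25, 39, 64. A Fibonacci-like recurrence a_n = a_{n-1} + a_{n-2}.
Track B: 48, 48, 48, 48. Constant 48.
The 11th slot belongs to track B; its 5th term is 48.

48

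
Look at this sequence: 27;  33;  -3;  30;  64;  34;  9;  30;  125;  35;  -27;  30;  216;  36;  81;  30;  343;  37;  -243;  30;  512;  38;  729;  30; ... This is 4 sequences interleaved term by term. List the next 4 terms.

Split by position mod 4 into 4 tracks.
Track A: 27, 64, 125, 216, 343, 512. Consecutive cubes n³ from n = 3.
Track B: 33, 34, 35, 36, 37, 38. Arithmetic with common difference +1.
Track C: -3, 9, -27, 81, -243, 729. Geometric, ×-3 each step.
Track D: 30, 30, 30, 30, 30, 30. Constant 30.
Position 25 → track A, term 7 = 729.
Term 26 comes from track B (its 7th entry): 39.
Term 27 comes from track C (its 7th entry): -2187.
The 28th slot belongs to track D; its 7th term is 30.

729, 39, -2187, 30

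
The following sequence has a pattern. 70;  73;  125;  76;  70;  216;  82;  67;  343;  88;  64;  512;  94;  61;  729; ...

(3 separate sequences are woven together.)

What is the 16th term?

Read the sequence 3 terms at a time; column i is its own pattern.
Track A is 70, 76, 82, 88, 94, which is linear: a_n = 64 + 6·n.
Track B is 73, 70, 67, 64, 61, which is linear: a_n = 76 − 3·n.
Track C is 125, 216, 343, 512, 729, which is perfect cubes starting at 5³.
Position 16 → track A, term 6 = 100.

100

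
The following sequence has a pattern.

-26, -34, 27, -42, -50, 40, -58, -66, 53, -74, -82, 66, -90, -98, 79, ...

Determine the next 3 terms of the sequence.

The slot pattern repeats as AAB (period 3), so there are 2 interleaved tracks.
Stream A = -26, -34, -42, -50, -58, -66, -74, -82, -90, -98: arithmetic with common difference −8.
Stream B = 27, 40, 53, 66, 79: arithmetic, step +13.
Term 16 comes from stream A (its 11th entry): -106.
The 17th slot belongs to stream A; its 12th term is -114.
The 18th slot belongs to stream B; its 6th term is 92.

-106, -114, 92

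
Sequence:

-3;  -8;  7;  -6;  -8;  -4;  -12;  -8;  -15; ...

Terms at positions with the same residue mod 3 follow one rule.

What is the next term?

Read the sequence 3 terms at a time; column i is its own pattern.
Stream A: -3, -6, -12 (multiplying by 2 each time).
Stream B: -8, -8, -8 (always -8).
Stream C: 7, -4, -15 (arithmetic with common difference −11).
Position 10 falls in stream A as its term 4, giving -24.

-24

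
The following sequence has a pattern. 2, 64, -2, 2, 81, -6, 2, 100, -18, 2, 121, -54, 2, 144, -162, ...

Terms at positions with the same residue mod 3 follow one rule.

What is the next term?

Taking every 3rd term gives 3 separate tracks.
Stream A is 2, 2, 2, 2, 2, which is always 2.
Stream B is 64, 81, 100, 121, 144, which is perfect squares starting at 8².
Stream C is -2, -6, -18, -54, -162, which is multiplying by 3 each time.
Position 16 falls in stream A as its term 6, giving 2.

2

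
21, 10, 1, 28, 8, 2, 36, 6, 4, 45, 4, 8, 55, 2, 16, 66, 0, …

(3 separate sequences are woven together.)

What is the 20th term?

Read the sequence 3 terms at a time; column i is its own pattern.
Track A = 21, 28, 36, 45, 55, 66: triangular numbers n(n+1)/2 for n = 6, 7, ….
Track B = 10, 8, 6, 4, 2, 0: arithmetic with common difference −2.
Track C = 1, 2, 4, 8, 16: powers of 2.
Position 20 falls in track B as its term 7, giving -2.

-2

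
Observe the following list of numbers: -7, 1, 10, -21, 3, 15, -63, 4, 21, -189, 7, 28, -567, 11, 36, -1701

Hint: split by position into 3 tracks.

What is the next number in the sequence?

Read the sequence 3 terms at a time; column i is its own pattern.
Track A = -7, -21, -63, -189, -567, -1701: geometric with ratio 3.
Track B = 1, 3, 4, 7, 11: a Fibonacci-like recurrence a_n = a_{n-1} + a_{n-2}.
Track C = 10, 15, 21, 28, 36: the triangular numbers T_4, T_5, ….
Position 17 → track B, term 6 = 18.

18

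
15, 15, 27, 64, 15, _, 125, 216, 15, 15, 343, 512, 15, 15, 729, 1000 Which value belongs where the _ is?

Reading positions in blocks of 4 reveals the pattern AABB — 2 tracks woven together.
Stream A = 15, 15, 15, ?, 15, 15, 15, 15: the constant sequence 15.
Stream B = 27, 64, 125, 216, 343, 512, 729, 1000: perfect cubes starting at 3³.
Filling stream A at index 4 by its rule yields 15.

15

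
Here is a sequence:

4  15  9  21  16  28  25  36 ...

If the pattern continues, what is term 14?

Odd-indexed and even-indexed terms follow separate rules.
Track A = 4, 9, 16, 25: the squares 2², 3², 4², ….
Track B = 15, 21, 28, 36: triangular numbers n(n+1)/2 for n = 5, 6, ….
Position 14 falls in track B as its term 7, giving 66.

66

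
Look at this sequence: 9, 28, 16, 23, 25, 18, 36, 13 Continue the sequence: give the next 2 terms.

49, 8

Odd-indexed and even-indexed terms follow separate rules.
Subsequence A = 9, 16, 25, 36: consecutive squares n² from n = 3.
Subsequence B = 28, 23, 18, 13: arithmetic, step −5.
Term 9 comes from subsequence A (its 5th entry): 49.
Position 10 → subsequence B, term 5 = 8.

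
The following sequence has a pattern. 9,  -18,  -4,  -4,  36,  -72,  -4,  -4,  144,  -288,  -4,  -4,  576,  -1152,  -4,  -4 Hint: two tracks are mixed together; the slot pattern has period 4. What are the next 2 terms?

Reading positions in blocks of 4 reveals the pattern AABB — 2 tracks woven together.
Track A is 9, -18, 36, -72, 144, -288, 576, -1152, which is a geometric progression (common ratio -2).
Track B is -4, -4, -4, -4, -4, -4, -4, -4, which is constant -4.
Position 17 → track A, term 9 = 2304.
Term 18 comes from track A (its 10th entry): -4608.

2304, -4608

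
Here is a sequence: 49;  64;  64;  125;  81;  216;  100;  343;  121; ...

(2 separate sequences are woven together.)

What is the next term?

Split by position mod 2 into 2 tracks.
Track A: 49, 64, 81, 100, 121. The squares 7², 8², 9², ….
Track B: 64, 125, 216, 343. Consecutive cubes n³ from n = 4.
Term 10 comes from track B (its 5th entry): 512.

512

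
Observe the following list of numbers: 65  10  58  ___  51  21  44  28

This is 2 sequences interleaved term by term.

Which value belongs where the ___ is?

15

Taking every 2nd term gives 2 separate tracks.
Subsequence A: 65, 58, 51, 44. Arithmetic, step −7.
Subsequence B: 10, ?, 21, 28. The triangular numbers T_4, T_5, ….
So the missing entry in subsequence B is 15.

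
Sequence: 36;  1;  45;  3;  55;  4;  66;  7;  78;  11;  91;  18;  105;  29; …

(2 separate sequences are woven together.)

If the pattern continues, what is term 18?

76

The terms cycle through 2 interleaved subsequences.
Subsequence A = 36, 45, 55, 66, 78, 91, 105: triangular numbers starting at T_8.
Subsequence B = 1, 3, 4, 7, 11, 18, 29: a Fibonacci-like recurrence a_n = a_{n-1} + a_{n-2}.
Position 18 falls in subsequence B as its term 9, giving 76.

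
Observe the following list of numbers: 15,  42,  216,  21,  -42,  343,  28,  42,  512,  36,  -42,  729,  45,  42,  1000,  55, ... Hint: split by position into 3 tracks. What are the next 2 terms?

Split by position mod 3 into 3 tracks.
Subsequence A is 15, 21, 28, 36, 45, 55, which is triangular numbers starting at T_5.
Subsequence B is 42, -42, 42, -42, 42, which is the oscillation 42·(−1)^(n+1).
Subsequence C is 216, 343, 512, 729, 1000, which is consecutive cubes n³ from n = 6.
Position 17 falls in subsequence B as its term 6, giving -42.
Position 18 → subsequence C, term 6 = 1331.

-42, 1331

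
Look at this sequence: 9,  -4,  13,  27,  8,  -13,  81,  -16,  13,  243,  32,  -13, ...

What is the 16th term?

Split by position mod 3 into 3 tracks.
Stream A: 9, 27, 81, 243 (successive powers of 3).
Stream B: -4, 8, -16, 32 (geometric with ratio -2).
Stream C: 13, -13, 13, -13 (the oscillation 13·(−1)^(n+1)).
The 16th slot belongs to stream A; its 6th term is 2187.

2187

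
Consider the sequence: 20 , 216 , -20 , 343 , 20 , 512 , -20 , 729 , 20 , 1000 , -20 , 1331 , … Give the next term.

Odd-indexed and even-indexed terms follow separate rules.
Stream A: 20, -20, 20, -20, 20, -20 (the oscillation 20·(−1)^(n+1)).
Stream B: 216, 343, 512, 729, 1000, 1331 (the cubes 6³, 7³, 8³, …).
Term 13 comes from stream A (its 7th entry): 20.

20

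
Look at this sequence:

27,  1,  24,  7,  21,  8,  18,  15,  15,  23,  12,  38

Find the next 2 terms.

The terms cycle through 2 interleaved subsequences.
Track A: 27, 24, 21, 18, 15, 12. Arithmetic, step −3.
Track B: 1, 7, 8, 15, 23, 38. Fibonacci-style (each term is the sum of the two before it).
The 13th slot belongs to track A; its 7th term is 9.
The 14th slot belongs to track B; its 7th term is 61.

9, 61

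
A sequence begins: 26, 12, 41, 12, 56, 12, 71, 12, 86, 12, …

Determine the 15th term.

Taking every 2nd term gives 2 separate tracks.
Subsequence A: 26, 41, 56, 71, 86 — linear: a_n = 11 + 15·n.
Subsequence B: 12, 12, 12, 12, 12 — always 12.
Position 15 → subsequence A, term 8 = 131.

131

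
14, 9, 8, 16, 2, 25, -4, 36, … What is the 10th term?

49

Positions 1, 3, 5, … form one subsequence and positions 2, 4, 6, … form another.
Track A: 14, 8, 2, -4 (linear: a_n = 20 − 6·n).
Track B: 9, 16, 25, 36 (the squares 3², 4², 5², …).
The 10th slot belongs to track B; its 5th term is 49.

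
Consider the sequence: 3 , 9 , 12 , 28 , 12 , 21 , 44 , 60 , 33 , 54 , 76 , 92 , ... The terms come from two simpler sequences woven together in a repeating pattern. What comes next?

87

Positions follow the repeating pattern AABB; grouping by letter gives 2 tracks.
Subsequence A: 3, 9, 12, 21, 33, 54 — Fibonacci-style (each term is the sum of the two before it).
Subsequence B: 12, 28, 44, 60, 76, 92 — arithmetic, step +16.
Term 13 comes from subsequence A (its 7th entry): 87.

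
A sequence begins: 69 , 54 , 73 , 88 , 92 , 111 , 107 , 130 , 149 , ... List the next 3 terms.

Positions follow the repeating pattern ABB; grouping by letter gives 2 tracks.
Subsequence A: 69, 88, 107 — arithmetic with common difference +19.
Subsequence B: 54, 73, 92, 111, 130, 149 — linear: a_n = 35 + 19·n.
Position 10 → subsequence A, term 4 = 126.
Position 11 falls in subsequence B as its term 7, giving 168.
Position 12 falls in subsequence B as its term 8, giving 187.

126, 168, 187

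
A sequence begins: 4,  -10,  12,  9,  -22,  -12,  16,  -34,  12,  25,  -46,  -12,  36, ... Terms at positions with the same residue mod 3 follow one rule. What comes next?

-58

Split by position mod 3: positions 1, 4, 7, … form one track, and each other residue class forms its own.
Track A is 4, 9, 16, 25, 36, which is consecutive squares n² from n = 2.
Track B is -10, -22, -34, -46, which is subtracting 12 each time.
Track C is 12, -12, 12, -12, which is alternating ±12.
The 14th slot belongs to track B; its 5th term is -58.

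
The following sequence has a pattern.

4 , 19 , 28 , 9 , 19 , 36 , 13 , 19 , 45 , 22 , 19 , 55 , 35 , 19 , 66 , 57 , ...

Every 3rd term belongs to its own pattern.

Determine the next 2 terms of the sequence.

The terms cycle through 3 interleaved subsequences.
Track A: 4, 9, 13, 22, 35, 57 (a Fibonacci-like recurrence a_n = a_{n-1} + a_{n-2}).
Track B: 19, 19, 19, 19, 19 (constant 19).
Track C: 28, 36, 45, 55, 66 (triangular numbers n(n+1)/2 for n = 7, 8, …).
Position 17 falls in track B as its term 6, giving 19.
The 18th slot belongs to track C; its 6th term is 78.

19, 78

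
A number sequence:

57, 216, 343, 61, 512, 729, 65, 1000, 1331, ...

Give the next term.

69

The slot pattern repeats as ABB (period 3), so there are 2 interleaved tracks.
Subsequence A is 57, 61, 65, which is arithmetic, step +4.
Subsequence B is 216, 343, 512, 729, 1000, 1331, which is the cubes 6³, 7³, 8³, ….
Position 10 → subsequence A, term 4 = 69.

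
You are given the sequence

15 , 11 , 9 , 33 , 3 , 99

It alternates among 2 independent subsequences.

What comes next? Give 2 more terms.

-3, 297

Taking every 2nd term gives 2 separate tracks.
Track A is 15, 9, 3, which is linear: a_n = 21 − 6·n.
Track B is 11, 33, 99, which is a geometric progression (common ratio 3).
Position 7 → track A, term 4 = -3.
Position 8 → track B, term 4 = 297.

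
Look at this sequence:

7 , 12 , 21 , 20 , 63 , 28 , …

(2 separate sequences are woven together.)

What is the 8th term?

36

Odd-indexed and even-indexed terms follow separate rules.
Stream A is 7, 21, 63, which is geometric with ratio 3.
Stream B is 12, 20, 28, which is linear: a_n = 4 + 8·n.
Term 8 comes from stream B (its 4th entry): 36.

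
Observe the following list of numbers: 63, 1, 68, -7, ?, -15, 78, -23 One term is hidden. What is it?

The terms cycle through 2 interleaved subsequences.
Track A: 63, 68, ?, 78 (adding 5 each time).
Track B: 1, -7, -15, -23 (linear: a_n = 9 − 8·n).
Filling track A at index 3 by its rule yields 73.

73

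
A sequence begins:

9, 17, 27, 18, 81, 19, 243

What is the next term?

20

Odd-indexed and even-indexed terms follow separate rules.
Stream A: 9, 27, 81, 243 (powers 3^2, 3^3, 3^4, …).
Stream B: 17, 18, 19 (adding 1 each time).
Position 8 falls in stream B as its term 4, giving 20.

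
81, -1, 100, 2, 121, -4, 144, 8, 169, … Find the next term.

-16

The terms cycle through 2 interleaved subsequences.
Stream A: 81, 100, 121, 144, 169. The squares 9², 10², 11², ….
Stream B: -1, 2, -4, 8. A geometric progression (common ratio -2).
Position 10 → stream B, term 5 = -16.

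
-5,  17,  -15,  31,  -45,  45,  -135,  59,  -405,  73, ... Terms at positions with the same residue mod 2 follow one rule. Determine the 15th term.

Positions 1, 3, 5, … form one subsequence and positions 2, 4, 6, … form another.
Track A: -5, -15, -45, -135, -405 (multiplying by 3 each time).
Track B: 17, 31, 45, 59, 73 (arithmetic, step +14).
Position 15 falls in track A as its term 8, giving -10935.

-10935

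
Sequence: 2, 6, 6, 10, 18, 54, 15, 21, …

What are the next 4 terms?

The slot pattern repeats as AABB (period 4), so there are 2 interleaved tracks.
Subsequence A: 2, 6, 18, 54 — a geometric progression (common ratio 3).
Subsequence B: 6, 10, 15, 21 — triangular numbers starting at T_3.
The 9th slot belongs to subsequence A; its 5th term is 162.
Position 10 → subsequence A, term 6 = 486.
Term 11 comes from subsequence B (its 5th entry): 28.
Position 12 → subsequence B, term 6 = 36.

162, 486, 28, 36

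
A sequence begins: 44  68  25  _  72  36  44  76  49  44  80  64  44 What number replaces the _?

Split by position mod 3 into 3 tracks.
Track A is 44, ?, 44, 44, 44, which is always 44.
Track B is 68, 72, 76, 80, which is linear: a_n = 64 + 4·n.
Track C is 25, 36, 49, 64, which is perfect squares starting at 5².
So the missing entry in track A is 44.

44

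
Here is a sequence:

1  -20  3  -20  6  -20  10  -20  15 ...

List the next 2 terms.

-20, 21

Taking every 2nd term gives 2 separate tracks.
Subsequence A = 1, 3, 6, 10, 15: triangular numbers n(n+1)/2 for n = 1, 2, ….
Subsequence B = -20, -20, -20, -20: always -20.
Term 10 comes from subsequence B (its 5th entry): -20.
Term 11 comes from subsequence A (its 6th entry): 21.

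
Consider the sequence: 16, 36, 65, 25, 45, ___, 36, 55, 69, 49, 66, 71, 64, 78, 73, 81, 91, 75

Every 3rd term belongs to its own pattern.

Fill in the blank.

Taking every 3rd term gives 3 separate tracks.
Stream A is 16, 25, 36, 49, 64, 81, which is the squares 4², 5², 6², ….
Stream B is 36, 45, 55, 66, 78, 91, which is triangular numbers n(n+1)/2 for n = 8, 9, ….
Stream C is 65, ?, 69, 71, 73, 75, which is adding 2 each time.
Stream C's pattern makes the blank 67.

67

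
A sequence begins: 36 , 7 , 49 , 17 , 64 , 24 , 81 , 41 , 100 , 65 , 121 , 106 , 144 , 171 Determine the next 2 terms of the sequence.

169, 277

Odd-indexed and even-indexed terms follow separate rules.
Track A: 36, 49, 64, 81, 100, 121, 144 (the squares 6², 7², 8², …).
Track B: 7, 17, 24, 41, 65, 106, 171 (a Fibonacci-like recurrence a_n = a_{n-1} + a_{n-2}).
The 15th slot belongs to track A; its 8th term is 169.
Position 16 → track B, term 8 = 277.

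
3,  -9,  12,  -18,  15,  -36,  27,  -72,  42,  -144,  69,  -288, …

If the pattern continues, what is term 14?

Positions 1, 3, 5, … form one subsequence and positions 2, 4, 6, … form another.
Stream A = 3, 12, 15, 27, 42, 69: Fibonacci-style (each term is the sum of the two before it).
Stream B = -9, -18, -36, -72, -144, -288: multiplying by 2 each time.
The 14th slot belongs to stream B; its 7th term is -576.

-576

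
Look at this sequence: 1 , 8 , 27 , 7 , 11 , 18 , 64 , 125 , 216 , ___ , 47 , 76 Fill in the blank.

29

Positions follow the repeating pattern AAABBB; grouping by letter gives 2 tracks.
Stream A = 1, 8, 27, 64, 125, 216: the cubes 1³, 2³, 3³, ….
Stream B = 7, 11, 18, ?, 47, 76: Fibonacci-style (each term is the sum of the two before it).
Stream B's pattern makes the blank 29.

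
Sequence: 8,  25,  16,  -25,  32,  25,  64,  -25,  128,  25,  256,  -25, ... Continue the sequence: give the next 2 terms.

Split by position mod 2 into 2 tracks.
Stream A is 8, 16, 32, 64, 128, 256, which is powers of 2.
Stream B is 25, -25, 25, -25, 25, -25, which is the oscillation 25·(−1)^(n+1).
The 13th slot belongs to stream A; its 7th term is 512.
Term 14 comes from stream B (its 7th entry): 25.

512, 25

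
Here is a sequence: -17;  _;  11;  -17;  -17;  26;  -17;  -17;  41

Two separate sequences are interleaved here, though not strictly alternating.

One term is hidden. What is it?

Reading positions in blocks of 3 reveals the pattern AAB — 2 tracks woven together.
Subsequence A: -17, ?, -17, -17, -17, -17 (the constant sequence -17).
Subsequence B: 11, 26, 41 (arithmetic, step +15).
Filling subsequence A at index 2 by its rule yields -17.

-17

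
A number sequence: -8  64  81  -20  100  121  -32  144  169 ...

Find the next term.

-44

Reading positions in blocks of 3 reveals the pattern ABB — 2 tracks woven together.
Track A: -8, -20, -32. Subtracting 12 each time.
Track B: 64, 81, 100, 121, 144, 169. Perfect squares starting at 8².
Position 10 → track A, term 4 = -44.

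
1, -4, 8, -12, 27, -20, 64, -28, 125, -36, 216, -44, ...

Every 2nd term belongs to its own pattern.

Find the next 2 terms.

Positions 1, 3, 5, … form one subsequence and positions 2, 4, 6, … form another.
Stream A: 1, 8, 27, 64, 125, 216. Perfect cubes starting at 1³.
Stream B: -4, -12, -20, -28, -36, -44. Linear: a_n = 4 − 8·n.
The 13th slot belongs to stream A; its 7th term is 343.
The 14th slot belongs to stream B; its 7th term is -52.

343, -52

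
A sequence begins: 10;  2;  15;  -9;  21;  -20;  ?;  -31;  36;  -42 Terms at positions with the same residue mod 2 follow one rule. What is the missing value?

Split by position mod 2 into 2 tracks.
Subsequence A: 10, 15, 21, ?, 36. The triangular numbers T_4, T_5, ….
Subsequence B: 2, -9, -20, -31, -42. Subtracting 11 each time.
The gap is subsequence A's term 4; the rule gives 28.

28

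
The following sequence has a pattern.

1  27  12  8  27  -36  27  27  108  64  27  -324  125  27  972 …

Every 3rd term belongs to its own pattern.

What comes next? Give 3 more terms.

Split by position mod 3: positions 1, 4, 7, … form one track, and each other residue class forms its own.
Stream A: 1, 8, 27, 64, 125. Perfect cubes starting at 1³.
Stream B: 27, 27, 27, 27, 27. Always 27.
Stream C: 12, -36, 108, -324, 972. Multiplying by -3 each time.
The 16th slot belongs to stream A; its 6th term is 216.
Position 17 falls in stream B as its term 6, giving 27.
Position 18 falls in stream C as its term 6, giving -2916.

216, 27, -2916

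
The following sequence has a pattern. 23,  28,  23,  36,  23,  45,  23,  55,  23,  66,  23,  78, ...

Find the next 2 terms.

Taking every 2nd term gives 2 separate tracks.
Track A = 23, 23, 23, 23, 23, 23: constant 23.
Track B = 28, 36, 45, 55, 66, 78: the triangular numbers T_7, T_8, ….
Position 13 → track A, term 7 = 23.
The 14th slot belongs to track B; its 7th term is 91.

23, 91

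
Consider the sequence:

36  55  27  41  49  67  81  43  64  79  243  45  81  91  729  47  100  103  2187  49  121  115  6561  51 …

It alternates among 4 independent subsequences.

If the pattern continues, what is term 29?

169

The terms cycle through 4 interleaved subsequences.
Track A: 36, 49, 64, 81, 100, 121. Perfect squares starting at 6².
Track B: 55, 67, 79, 91, 103, 115. Arithmetic, step +12.
Track C: 27, 81, 243, 729, 2187, 6561. Powers 3^3, 3^4, 3^5, ….
Track D: 41, 43, 45, 47, 49, 51. Linear: a_n = 39 + 2·n.
Position 29 falls in track A as its term 8, giving 169.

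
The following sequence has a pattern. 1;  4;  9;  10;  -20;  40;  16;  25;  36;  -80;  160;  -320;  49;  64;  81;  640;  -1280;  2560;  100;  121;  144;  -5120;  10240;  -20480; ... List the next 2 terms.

169, 196

The slot pattern repeats as AAABBB (period 6), so there are 2 interleaved tracks.
Subsequence A: 1, 4, 9, 16, 25, 36, 49, 64, 81, 100, 121, 144 — perfect squares starting at 1².
Subsequence B: 10, -20, 40, -80, 160, -320, 640, -1280, 2560, -5120, 10240, -20480 — geometric with ratio -2.
Position 25 falls in subsequence A as its term 13, giving 169.
Position 26 → subsequence A, term 14 = 196.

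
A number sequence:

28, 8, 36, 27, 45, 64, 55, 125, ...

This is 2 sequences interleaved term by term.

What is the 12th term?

Split by position mod 2 into 2 tracks.
Track A is 28, 36, 45, 55, which is triangular numbers starting at T_7.
Track B is 8, 27, 64, 125, which is consecutive cubes n³ from n = 2.
Position 12 falls in track B as its term 6, giving 343.

343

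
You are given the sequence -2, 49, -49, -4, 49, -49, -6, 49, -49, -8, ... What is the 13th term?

The slot pattern repeats as ABB (period 3), so there are 2 interleaved tracks.
Track A: -2, -4, -6, -8 (subtracting 2 each time).
Track B: 49, -49, 49, -49, 49, -49 (oscillating between 49 and -49).
The 13th slot belongs to track A; its 5th term is -10.

-10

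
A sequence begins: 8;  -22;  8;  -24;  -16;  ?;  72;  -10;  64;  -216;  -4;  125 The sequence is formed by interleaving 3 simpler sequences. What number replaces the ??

Read the sequence 3 terms at a time; column i is its own pattern.
Track A = 8, -24, 72, -216: multiplying by -3 each time.
Track B = -22, -16, -10, -4: linear: a_n = -28 + 6·n.
Track C = 8, ?, 64, 125: consecutive cubes n³ from n = 2.
Track C's pattern makes the blank 27.

27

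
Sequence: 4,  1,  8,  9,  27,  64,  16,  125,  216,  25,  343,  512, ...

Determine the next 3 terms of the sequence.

36, 729, 1000

Reading positions in blocks of 3 reveals the pattern ABB — 2 tracks woven together.
Track A = 4, 9, 16, 25: the squares 2², 3², 4², ….
Track B = 1, 8, 27, 64, 125, 216, 343, 512: perfect cubes starting at 1³.
Position 13 falls in track A as its term 5, giving 36.
Term 14 comes from track B (its 9th entry): 729.
The 15th slot belongs to track B; its 10th term is 1000.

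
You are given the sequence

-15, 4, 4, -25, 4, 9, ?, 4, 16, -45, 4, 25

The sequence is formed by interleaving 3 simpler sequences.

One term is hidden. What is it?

Taking every 3rd term gives 3 separate tracks.
Subsequence A: -15, -25, ?, -45 (arithmetic, step −10).
Subsequence B: 4, 4, 4, 4 (constant 4).
Subsequence C: 4, 9, 16, 25 (perfect squares starting at 2²).
The gap is subsequence A's term 3; the rule gives -35.

-35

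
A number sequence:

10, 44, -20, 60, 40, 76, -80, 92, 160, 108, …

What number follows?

-320

Split by position mod 2 into 2 tracks.
Track A: 10, -20, 40, -80, 160 (multiplying by -2 each time).
Track B: 44, 60, 76, 92, 108 (arithmetic, step +16).
Position 11 falls in track A as its term 6, giving -320.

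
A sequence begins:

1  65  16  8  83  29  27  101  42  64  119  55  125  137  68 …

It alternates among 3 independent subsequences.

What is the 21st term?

94

Read the sequence 3 terms at a time; column i is its own pattern.
Track A: 1, 8, 27, 64, 125 — the cubes 1³, 2³, 3³, ….
Track B: 65, 83, 101, 119, 137 — arithmetic, step +18.
Track C: 16, 29, 42, 55, 68 — arithmetic with common difference +13.
The 21st slot belongs to track C; its 7th term is 94.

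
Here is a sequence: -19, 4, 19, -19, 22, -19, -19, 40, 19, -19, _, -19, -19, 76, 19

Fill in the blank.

Read the sequence 3 terms at a time; column i is its own pattern.
Track A: -19, -19, -19, -19, -19 — the constant sequence -19.
Track B: 4, 22, 40, ?, 76 — arithmetic with common difference +18.
Track C: 19, -19, 19, -19, 19 — alternating ±19.
So the missing entry in track B is 58.

58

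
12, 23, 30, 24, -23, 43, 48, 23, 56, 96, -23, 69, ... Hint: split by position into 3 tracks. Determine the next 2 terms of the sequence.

192, 23

Split by position mod 3: positions 1, 4, 7, … form one track, and each other residue class forms its own.
Stream A: 12, 24, 48, 96. Multiplying by 2 each time.
Stream B: 23, -23, 23, -23. Alternating ±23.
Stream C: 30, 43, 56, 69. Adding 13 each time.
Position 13 → stream A, term 5 = 192.
Position 14 → stream B, term 5 = 23.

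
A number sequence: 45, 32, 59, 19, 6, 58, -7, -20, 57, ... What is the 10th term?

The slot pattern repeats as AAB (period 3), so there are 2 interleaved tracks.
Subsequence A: 45, 32, 19, 6, -7, -20 (linear: a_n = 58 − 13·n).
Subsequence B: 59, 58, 57 (arithmetic with common difference −1).
Term 10 comes from subsequence A (its 7th entry): -33.

-33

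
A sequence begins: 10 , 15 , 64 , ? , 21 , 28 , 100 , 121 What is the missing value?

81

Positions follow the repeating pattern AABB; grouping by letter gives 2 tracks.
Track A: 10, 15, 21, 28 (triangular numbers starting at T_4).
Track B: 64, ?, 100, 121 (consecutive squares n² from n = 8).
So the missing entry in track B is 81.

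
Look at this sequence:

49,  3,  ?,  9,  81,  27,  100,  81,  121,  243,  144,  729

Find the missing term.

64

Positions 1, 3, 5, … form one subsequence and positions 2, 4, 6, … form another.
Stream A: 49, ?, 81, 100, 121, 144 — the squares 7², 8², 9², ….
Stream B: 3, 9, 27, 81, 243, 729 — successive powers of 3.
Stream A's pattern makes the blank 64.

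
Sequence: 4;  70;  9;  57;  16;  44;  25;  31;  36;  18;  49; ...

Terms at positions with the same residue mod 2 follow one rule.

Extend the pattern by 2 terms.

5, 64

The terms cycle through 2 interleaved subsequences.
Track A is 4, 9, 16, 25, 36, 49, which is perfect squares starting at 2².
Track B is 70, 57, 44, 31, 18, which is arithmetic with common difference −13.
Term 12 comes from track B (its 6th entry): 5.
Term 13 comes from track A (its 7th entry): 64.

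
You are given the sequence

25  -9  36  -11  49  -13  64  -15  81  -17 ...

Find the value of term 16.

-23

Odd-indexed and even-indexed terms follow separate rules.
Subsequence A is 25, 36, 49, 64, 81, which is perfect squares starting at 5².
Subsequence B is -9, -11, -13, -15, -17, which is arithmetic, step −2.
Term 16 comes from subsequence B (its 8th entry): -23.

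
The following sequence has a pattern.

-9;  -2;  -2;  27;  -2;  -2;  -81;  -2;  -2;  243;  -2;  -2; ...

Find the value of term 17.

Positions follow the repeating pattern ABB; grouping by letter gives 2 tracks.
Stream A: -9, 27, -81, 243 — geometric with ratio -3.
Stream B: -2, -2, -2, -2, -2, -2, -2, -2 — the constant sequence -2.
Position 17 falls in stream B as its term 11, giving -2.

-2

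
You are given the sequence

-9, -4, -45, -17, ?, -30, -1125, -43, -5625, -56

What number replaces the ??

Positions 1, 3, 5, … form one subsequence and positions 2, 4, 6, … form another.
Track A: -9, -45, ?, -1125, -5625 — multiplying by 5 each time.
Track B: -4, -17, -30, -43, -56 — arithmetic, step −13.
Track A's pattern makes the blank -225.

-225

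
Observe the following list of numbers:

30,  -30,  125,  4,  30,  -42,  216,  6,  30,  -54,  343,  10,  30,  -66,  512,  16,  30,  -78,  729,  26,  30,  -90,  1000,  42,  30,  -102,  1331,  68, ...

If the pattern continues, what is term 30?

Read the sequence 4 terms at a time; column i is its own pattern.
Track A is 30, 30, 30, 30, 30, 30, 30, which is the constant sequence 30.
Track B is -30, -42, -54, -66, -78, -90, -102, which is arithmetic, step −12.
Track C is 125, 216, 343, 512, 729, 1000, 1331, which is consecutive cubes n³ from n = 5.
Track D is 4, 6, 10, 16, 26, 42, 68, which is a Fibonacci-like recurrence a_n = a_{n-1} + a_{n-2}.
Term 30 comes from track B (its 8th entry): -114.

-114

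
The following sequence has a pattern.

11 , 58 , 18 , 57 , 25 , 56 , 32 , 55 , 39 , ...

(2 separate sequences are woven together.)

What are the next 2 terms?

54, 46

The terms cycle through 2 interleaved subsequences.
Subsequence A: 11, 18, 25, 32, 39. Arithmetic, step +7.
Subsequence B: 58, 57, 56, 55. Subtracting 1 each time.
Position 10 → subsequence B, term 5 = 54.
Term 11 comes from subsequence A (its 6th entry): 46.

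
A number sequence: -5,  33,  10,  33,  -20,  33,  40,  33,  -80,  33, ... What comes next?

The terms cycle through 2 interleaved subsequences.
Track A: -5, 10, -20, 40, -80. Geometric with ratio -2.
Track B: 33, 33, 33, 33, 33. Always 33.
Position 11 → track A, term 6 = 160.

160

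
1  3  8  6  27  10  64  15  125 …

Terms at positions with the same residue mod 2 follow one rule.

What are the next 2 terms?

Taking every 2nd term gives 2 separate tracks.
Track A = 1, 8, 27, 64, 125: consecutive cubes n³ from n = 1.
Track B = 3, 6, 10, 15: triangular numbers n(n+1)/2 for n = 2, 3, ….
Position 10 → track B, term 5 = 21.
Term 11 comes from track A (its 6th entry): 216.

21, 216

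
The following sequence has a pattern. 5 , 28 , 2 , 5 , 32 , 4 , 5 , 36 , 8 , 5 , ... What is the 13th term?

Split by position mod 3 into 3 tracks.
Track A: 5, 5, 5, 5. The constant sequence 5.
Track B: 28, 32, 36. Adding 4 each time.
Track C: 2, 4, 8. Powers of 2.
Position 13 → track A, term 5 = 5.

5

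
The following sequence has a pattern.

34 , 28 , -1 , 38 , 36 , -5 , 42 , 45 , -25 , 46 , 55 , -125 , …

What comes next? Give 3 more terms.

50, 66, -625

Split by position mod 3 into 3 tracks.
Subsequence A: 34, 38, 42, 46. Linear: a_n = 30 + 4·n.
Subsequence B: 28, 36, 45, 55. Triangular numbers starting at T_7.
Subsequence C: -1, -5, -25, -125. Geometric with ratio 5.
Term 13 comes from subsequence A (its 5th entry): 50.
The 14th slot belongs to subsequence B; its 5th term is 66.
Position 15 → subsequence C, term 5 = -625.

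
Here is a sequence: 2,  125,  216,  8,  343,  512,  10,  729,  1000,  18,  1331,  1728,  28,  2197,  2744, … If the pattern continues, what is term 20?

The slot pattern repeats as ABB (period 3), so there are 2 interleaved tracks.
Subsequence A is 2, 8, 10, 18, 28, which is each term equals the sum of the previous two.
Subsequence B is 125, 216, 343, 512, 729, 1000, 1331, 1728, 2197, 2744, which is the cubes 5³, 6³, 7³, ….
Term 20 comes from subsequence B (its 13th entry): 4913.

4913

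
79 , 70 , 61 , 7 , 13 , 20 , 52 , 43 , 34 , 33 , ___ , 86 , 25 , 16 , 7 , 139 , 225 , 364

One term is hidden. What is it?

Reading positions in blocks of 6 reveals the pattern AAABBB — 2 tracks woven together.
Subsequence A = 79, 70, 61, 52, 43, 34, 25, 16, 7: arithmetic with common difference −9.
Subsequence B = 7, 13, 20, 33, ?, 86, 139, 225, 364: each term equals the sum of the previous two.
Filling subsequence B at index 5 by its rule yields 53.

53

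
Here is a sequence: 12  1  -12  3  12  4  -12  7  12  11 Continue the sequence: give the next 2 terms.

-12, 18

Split by position mod 2 into 2 tracks.
Subsequence A: 12, -12, 12, -12, 12 — the oscillation 12·(−1)^(n+1).
Subsequence B: 1, 3, 4, 7, 11 — a Fibonacci-like recurrence a_n = a_{n-1} + a_{n-2}.
Position 11 → subsequence A, term 6 = -12.
The 12th slot belongs to subsequence B; its 6th term is 18.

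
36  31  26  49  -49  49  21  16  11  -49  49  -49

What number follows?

6

Positions follow the repeating pattern AAABBB; grouping by letter gives 2 tracks.
Stream A: 36, 31, 26, 21, 16, 11 (linear: a_n = 41 − 5·n).
Stream B: 49, -49, 49, -49, 49, -49 (alternating ±49).
The 13th slot belongs to stream A; its 7th term is 6.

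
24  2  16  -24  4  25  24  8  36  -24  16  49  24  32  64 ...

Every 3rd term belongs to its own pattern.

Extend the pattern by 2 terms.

-24, 64

Read the sequence 3 terms at a time; column i is its own pattern.
Track A: 24, -24, 24, -24, 24. Oscillating between 24 and -24.
Track B: 2, 4, 8, 16, 32. Powers of 2.
Track C: 16, 25, 36, 49, 64. Consecutive squares n² from n = 4.
The 16th slot belongs to track A; its 6th term is -24.
The 17th slot belongs to track B; its 6th term is 64.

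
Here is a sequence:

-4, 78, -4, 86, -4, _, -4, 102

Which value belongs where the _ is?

94

Taking every 2nd term gives 2 separate tracks.
Subsequence A: -4, -4, -4, -4 — the constant sequence -4.
Subsequence B: 78, 86, ?, 102 — arithmetic, step +8.
Filling subsequence B at index 3 by its rule yields 94.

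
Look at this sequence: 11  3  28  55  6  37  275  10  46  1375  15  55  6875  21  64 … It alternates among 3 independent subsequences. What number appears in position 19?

Split by position mod 3: positions 1, 4, 7, … form one track, and each other residue class forms its own.
Stream A = 11, 55, 275, 1375, 6875: geometric with ratio 5.
Stream B = 3, 6, 10, 15, 21: the triangular numbers T_2, T_3, ….
Stream C = 28, 37, 46, 55, 64: linear: a_n = 19 + 9·n.
Position 19 → stream A, term 7 = 171875.

171875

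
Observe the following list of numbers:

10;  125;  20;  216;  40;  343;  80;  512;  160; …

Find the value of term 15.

1280

Split by position mod 2 into 2 tracks.
Track A: 10, 20, 40, 80, 160. Multiplying by 2 each time.
Track B: 125, 216, 343, 512. Perfect cubes starting at 5³.
Position 15 → track A, term 8 = 1280.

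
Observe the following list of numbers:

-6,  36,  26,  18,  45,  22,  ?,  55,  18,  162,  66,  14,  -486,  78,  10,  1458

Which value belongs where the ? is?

-54

Split by position mod 3 into 3 tracks.
Subsequence A: -6, 18, ?, 162, -486, 1458. Geometric with ratio -3.
Subsequence B: 36, 45, 55, 66, 78. Triangular numbers starting at T_8.
Subsequence C: 26, 22, 18, 14, 10. Subtracting 4 each time.
Subsequence A's pattern makes the blank -54.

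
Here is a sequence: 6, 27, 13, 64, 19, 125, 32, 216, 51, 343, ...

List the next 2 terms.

Taking every 2nd term gives 2 separate tracks.
Track A: 6, 13, 19, 32, 51. Each term equals the sum of the previous two.
Track B: 27, 64, 125, 216, 343. The cubes 3³, 4³, 5³, ….
Position 11 falls in track A as its term 6, giving 83.
Position 12 falls in track B as its term 6, giving 512.

83, 512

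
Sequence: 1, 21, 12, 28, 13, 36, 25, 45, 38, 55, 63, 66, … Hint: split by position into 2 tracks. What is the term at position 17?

Taking every 2nd term gives 2 separate tracks.
Stream A: 1, 12, 13, 25, 38, 63. Fibonacci-style (each term is the sum of the two before it).
Stream B: 21, 28, 36, 45, 55, 66. Triangular numbers starting at T_6.
The 17th slot belongs to stream A; its 9th term is 265.

265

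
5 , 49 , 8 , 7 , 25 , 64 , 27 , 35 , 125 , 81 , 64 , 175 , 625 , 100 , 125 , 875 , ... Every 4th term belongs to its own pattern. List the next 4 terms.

The terms cycle through 4 interleaved subsequences.
Stream A: 5, 25, 125, 625. Successive powers of 5.
Stream B: 49, 64, 81, 100. The squares 7², 8², 9², ….
Stream C: 8, 27, 64, 125. The cubes 2³, 3³, 4³, ….
Stream D: 7, 35, 175, 875. A geometric progression (common ratio 5).
Position 17 → stream A, term 5 = 3125.
The 18th slot belongs to stream B; its 5th term is 121.
Term 19 comes from stream C (its 5th entry): 216.
Term 20 comes from stream D (its 5th entry): 4375.

3125, 121, 216, 4375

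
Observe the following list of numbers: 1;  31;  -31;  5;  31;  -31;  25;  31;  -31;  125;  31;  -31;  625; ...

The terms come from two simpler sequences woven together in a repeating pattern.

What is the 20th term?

31

The slot pattern repeats as ABB (period 3), so there are 2 interleaved tracks.
Subsequence A: 1, 5, 25, 125, 625 (successive powers of 5).
Subsequence B: 31, -31, 31, -31, 31, -31, 31, -31 (oscillating between 31 and -31).
Term 20 comes from subsequence B (its 13th entry): 31.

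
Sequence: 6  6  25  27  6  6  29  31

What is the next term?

Reading positions in blocks of 4 reveals the pattern AABB — 2 tracks woven together.
Subsequence A: 6, 6, 6, 6 (constant 6).
Subsequence B: 25, 27, 29, 31 (arithmetic, step +2).
Term 9 comes from subsequence A (its 5th entry): 6.

6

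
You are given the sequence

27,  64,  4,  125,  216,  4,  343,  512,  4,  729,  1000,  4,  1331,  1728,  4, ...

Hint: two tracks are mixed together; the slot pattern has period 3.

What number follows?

2197

The slot pattern repeats as AAB (period 3), so there are 2 interleaved tracks.
Subsequence A: 27, 64, 125, 216, 343, 512, 729, 1000, 1331, 1728 — perfect cubes starting at 3³.
Subsequence B: 4, 4, 4, 4, 4 — constant 4.
Position 16 falls in subsequence A as its term 11, giving 2197.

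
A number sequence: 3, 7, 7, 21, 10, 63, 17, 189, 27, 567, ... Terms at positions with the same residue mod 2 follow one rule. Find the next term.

44

Taking every 2nd term gives 2 separate tracks.
Track A: 3, 7, 10, 17, 27 — Fibonacci-style (each term is the sum of the two before it).
Track B: 7, 21, 63, 189, 567 — multiplying by 3 each time.
Term 11 comes from track A (its 6th entry): 44.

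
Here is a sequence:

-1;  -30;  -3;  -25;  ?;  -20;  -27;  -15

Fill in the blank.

-9

Odd-indexed and even-indexed terms follow separate rules.
Subsequence A = -1, -3, ?, -27: geometric, ×3 each step.
Subsequence B = -30, -25, -20, -15: arithmetic, step +5.
Subsequence A's pattern makes the blank -9.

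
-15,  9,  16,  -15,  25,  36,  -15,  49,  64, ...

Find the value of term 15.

144

The slot pattern repeats as ABB (period 3), so there are 2 interleaved tracks.
Track A = -15, -15, -15: constant -15.
Track B = 9, 16, 25, 36, 49, 64: consecutive squares n² from n = 3.
Position 15 → track B, term 10 = 144.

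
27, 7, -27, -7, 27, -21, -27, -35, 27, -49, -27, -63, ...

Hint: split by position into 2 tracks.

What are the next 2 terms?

27, -77

Positions 1, 3, 5, … form one subsequence and positions 2, 4, 6, … form another.
Stream A: 27, -27, 27, -27, 27, -27 (the oscillation 27·(−1)^(n+1)).
Stream B: 7, -7, -21, -35, -49, -63 (linear: a_n = 21 − 14·n).
Position 13 falls in stream A as its term 7, giving 27.
The 14th slot belongs to stream B; its 7th term is -77.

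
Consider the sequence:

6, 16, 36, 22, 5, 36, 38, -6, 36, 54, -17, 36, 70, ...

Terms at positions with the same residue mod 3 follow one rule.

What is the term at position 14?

-28

The terms cycle through 3 interleaved subsequences.
Stream A is 6, 22, 38, 54, 70, which is linear: a_n = -10 + 16·n.
Stream B is 16, 5, -6, -17, which is subtracting 11 each time.
Stream C is 36, 36, 36, 36, which is constant 36.
The 14th slot belongs to stream B; its 5th term is -28.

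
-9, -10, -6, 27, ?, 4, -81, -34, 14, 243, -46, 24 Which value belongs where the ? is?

The terms cycle through 3 interleaved subsequences.
Track A = -9, 27, -81, 243: geometric with ratio -3.
Track B = -10, ?, -34, -46: arithmetic with common difference −12.
Track C = -6, 4, 14, 24: adding 10 each time.
Track B's pattern makes the blank -22.

-22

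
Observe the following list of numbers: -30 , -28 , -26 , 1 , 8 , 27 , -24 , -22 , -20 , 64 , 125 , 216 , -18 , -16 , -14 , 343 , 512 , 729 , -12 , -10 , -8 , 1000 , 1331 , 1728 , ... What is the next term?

-6

Positions follow the repeating pattern AAABBB; grouping by letter gives 2 tracks.
Track A: -30, -28, -26, -24, -22, -20, -18, -16, -14, -12, -10, -8. Linear: a_n = -32 + 2·n.
Track B: 1, 8, 27, 64, 125, 216, 343, 512, 729, 1000, 1331, 1728. The cubes 1³, 2³, 3³, ….
The 25th slot belongs to track A; its 13th term is -6.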